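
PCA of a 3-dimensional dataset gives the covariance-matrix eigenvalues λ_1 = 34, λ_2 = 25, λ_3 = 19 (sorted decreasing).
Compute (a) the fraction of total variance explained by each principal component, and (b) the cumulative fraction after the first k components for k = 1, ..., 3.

Step 1 — total variance = trace(Sigma) = Σ λ_i = 34 + 25 + 19 = 78.

Step 2 — fraction explained by component i = λ_i / Σ λ:
  PC1: 34/78 = 0.4359
  PC2: 25/78 = 0.3205
  PC3: 19/78 = 0.2436

Step 3 — cumulative fraction after k components = (λ_1 + ... + λ_k) / Σ λ:
  k = 1: 34/78 = 0.4359
  k = 2: (34 + 25)/78 = 59/78 = 0.7564
  k = 3: (34 + 25 + 19)/78 = 78/78 = 1

Summary (fraction, with percent):

explained: PC1 0.4359 (43.59%), PC2 0.3205 (32.05%), PC3 0.2436 (24.36%);  cumulative: 0.4359, 0.7564, 1


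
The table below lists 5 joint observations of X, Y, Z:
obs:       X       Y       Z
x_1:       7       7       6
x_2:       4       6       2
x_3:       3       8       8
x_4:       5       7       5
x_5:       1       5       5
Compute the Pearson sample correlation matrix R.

Step 1 — column means:
  mean(X) = (7 + 4 + 3 + 5 + 1) / 5 = 20/5 = 4
  mean(Y) = (7 + 6 + 8 + 7 + 5) / 5 = 33/5 = 6.6
  mean(Z) = (6 + 2 + 8 + 5 + 5) / 5 = 26/5 = 5.2

Step 2 — sample variances and covariances s[i,j] = (1/(n-1)) · Σ_k (x_{k,i} - mean_i) · (x_{k,j} - mean_j), with n-1 = 4:
  s[X,X] = ((3)·(3) + (0)·(0) + (-1)·(-1) + (1)·(1) + (-3)·(-3)) / 4 = 20/4 = 5
  s[X,Y] = ((3)·(0.4) + (0)·(-0.6) + (-1)·(1.4) + (1)·(0.4) + (-3)·(-1.6)) / 4 = 5/4 = 1.25
  s[X,Z] = ((3)·(0.8) + (0)·(-3.2) + (-1)·(2.8) + (1)·(-0.2) + (-3)·(-0.2)) / 4 = 0/4 = 0
  s[Y,Y] = ((0.4)·(0.4) + (-0.6)·(-0.6) + (1.4)·(1.4) + (0.4)·(0.4) + (-1.6)·(-1.6)) / 4 = 5.2/4 = 1.3
  s[Y,Z] = ((0.4)·(0.8) + (-0.6)·(-3.2) + (1.4)·(2.8) + (0.4)·(-0.2) + (-1.6)·(-0.2)) / 4 = 6.4/4 = 1.6
  s[Z,Z] = ((0.8)·(0.8) + (-3.2)·(-3.2) + (2.8)·(2.8) + (-0.2)·(-0.2) + (-0.2)·(-0.2)) / 4 = 18.8/4 = 4.7
  Sample standard deviations s_i = √(s[i,i]):
  s(X) = √(5) = 2.2361
  s(Y) = √(1.3) = 1.1402
  s(Z) = √(4.7) = 2.1679

Step 3 — r_{ij} = s_{ij} / (s_i · s_j):
  r[X,X] = 1 (diagonal).
  r[X,Y] = 1.25 / (2.2361 · 1.1402) = 1.25 / 2.5495 = 0.4903
  r[X,Z] = 0 / (2.2361 · 2.1679) = 0 / 4.8477 = 0
  r[Y,Y] = 1 (diagonal).
  r[Y,Z] = 1.6 / (1.1402 · 2.1679) = 1.6 / 2.4718 = 0.6473
  r[Z,Z] = 1 (diagonal).

R is symmetric with unit diagonal. Assembling:

R = [[1, 0.4903, 0],
 [0.4903, 1, 0.6473],
 [0, 0.6473, 1]]


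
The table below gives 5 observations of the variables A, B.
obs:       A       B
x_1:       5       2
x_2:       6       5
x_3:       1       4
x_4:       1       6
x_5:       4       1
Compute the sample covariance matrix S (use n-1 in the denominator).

Step 1 — column means:
  mean(A) = (5 + 6 + 1 + 1 + 4) / 5 = 17/5 = 3.4
  mean(B) = (2 + 5 + 4 + 6 + 1) / 5 = 18/5 = 3.6

Step 2 — sample covariance S[i,j] = (1/(n-1)) · Σ_k (x_{k,i} - mean_i) · (x_{k,j} - mean_j), with n-1 = 4.
  S[A,A] = ((1.6)·(1.6) + (2.6)·(2.6) + (-2.4)·(-2.4) + (-2.4)·(-2.4) + (0.6)·(0.6)) / 4 = 21.2/4 = 5.3
  S[A,B] = ((1.6)·(-1.6) + (2.6)·(1.4) + (-2.4)·(0.4) + (-2.4)·(2.4) + (0.6)·(-2.6)) / 4 = -7.2/4 = -1.8
  S[B,B] = ((-1.6)·(-1.6) + (1.4)·(1.4) + (0.4)·(0.4) + (2.4)·(2.4) + (-2.6)·(-2.6)) / 4 = 17.2/4 = 4.3

S is symmetric (S[j,i] = S[i,j]). Assembling:

S = [[5.3, -1.8],
 [-1.8, 4.3]]


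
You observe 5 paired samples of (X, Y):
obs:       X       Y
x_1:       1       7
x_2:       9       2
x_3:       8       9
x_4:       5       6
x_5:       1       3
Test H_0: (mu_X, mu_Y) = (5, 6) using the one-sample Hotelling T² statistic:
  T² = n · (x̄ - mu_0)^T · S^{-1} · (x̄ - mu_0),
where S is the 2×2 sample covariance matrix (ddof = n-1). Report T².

Step 1 — sample mean vector:
  mean(X) = (1 + 9 + 8 + 5 + 1) / 5 = 24/5 = 4.8
  mean(Y) = (7 + 2 + 9 + 6 + 3) / 5 = 27/5 = 5.4
  x̄ = (4.8, 5.4),  deviation x̄ - mu_0 = (4.8, 5.4) - (5, 6) = (-0.2, -0.6).

Step 2 — sample covariance matrix, S[i,j] = (1/(n-1)) · Σ_k (x_{k,i} - mean_i) · (x_{k,j} - mean_j), divisor n-1 = 4:
  S[X,X] = ((-3.8)·(-3.8) + (4.2)·(4.2) + (3.2)·(3.2) + (0.2)·(0.2) + (-3.8)·(-3.8)) / 4 = 56.8/4 = 14.2
  S[X,Y] = ((-3.8)·(1.6) + (4.2)·(-3.4) + (3.2)·(3.6) + (0.2)·(0.6) + (-3.8)·(-2.4)) / 4 = 0.4/4 = 0.1
  S[Y,Y] = ((1.6)·(1.6) + (-3.4)·(-3.4) + (3.6)·(3.6) + (0.6)·(0.6) + (-2.4)·(-2.4)) / 4 = 33.2/4 = 8.3
  S = [[14.2, 0.1],
 [0.1, 8.3]].

Step 3 — invert S. det(S) = 14.2·8.3 - (0.1)² = 117.85.
  S^{-1} = (1/det) · [[d, -b], [-b, a]] = [[0.0704, -0.0008],
 [-0.0008, 0.1205]].

Step 4 — quadratic form (x̄ - mu_0)^T · S^{-1} · (x̄ - mu_0):
  S^{-1} · (x̄ - mu_0) = (-0.0136, -0.0721),
  (x̄ - mu_0)^T · [...] = (-0.2)·(-0.0136) + (-0.6)·(-0.0721) = 0.046.

Step 5 — scale by n: T² = 5 · 0.046 = 0.23.

T² ≈ 0.23


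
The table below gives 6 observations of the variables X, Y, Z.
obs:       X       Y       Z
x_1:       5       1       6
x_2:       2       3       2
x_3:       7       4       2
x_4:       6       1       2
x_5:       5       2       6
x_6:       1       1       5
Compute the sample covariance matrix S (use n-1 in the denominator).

Step 1 — column means:
  mean(X) = (5 + 2 + 7 + 6 + 5 + 1) / 6 = 26/6 = 4.3333
  mean(Y) = (1 + 3 + 4 + 1 + 2 + 1) / 6 = 12/6 = 2
  mean(Z) = (6 + 2 + 2 + 2 + 6 + 5) / 6 = 23/6 = 3.8333

Step 2 — sample covariance S[i,j] = (1/(n-1)) · Σ_k (x_{k,i} - mean_i) · (x_{k,j} - mean_j), with n-1 = 5.
  S[X,X] = ((0.6667)·(0.6667) + (-2.3333)·(-2.3333) + (2.6667)·(2.6667) + (1.6667)·(1.6667) + (0.6667)·(0.6667) + (-3.3333)·(-3.3333)) / 5 = 27.3333/5 = 5.4667
  S[X,Y] = ((0.6667)·(-1) + (-2.3333)·(1) + (2.6667)·(2) + (1.6667)·(-1) + (0.6667)·(0) + (-3.3333)·(-1)) / 5 = 4/5 = 0.8
  S[X,Z] = ((0.6667)·(2.1667) + (-2.3333)·(-1.8333) + (2.6667)·(-1.8333) + (1.6667)·(-1.8333) + (0.6667)·(2.1667) + (-3.3333)·(1.1667)) / 5 = -4.6667/5 = -0.9333
  S[Y,Y] = ((-1)·(-1) + (1)·(1) + (2)·(2) + (-1)·(-1) + (0)·(0) + (-1)·(-1)) / 5 = 8/5 = 1.6
  S[Y,Z] = ((-1)·(2.1667) + (1)·(-1.8333) + (2)·(-1.8333) + (-1)·(-1.8333) + (0)·(2.1667) + (-1)·(1.1667)) / 5 = -7/5 = -1.4
  S[Z,Z] = ((2.1667)·(2.1667) + (-1.8333)·(-1.8333) + (-1.8333)·(-1.8333) + (-1.8333)·(-1.8333) + (2.1667)·(2.1667) + (1.1667)·(1.1667)) / 5 = 20.8333/5 = 4.1667

S is symmetric (S[j,i] = S[i,j]). Assembling:

S = [[5.4667, 0.8, -0.9333],
 [0.8, 1.6, -1.4],
 [-0.9333, -1.4, 4.1667]]


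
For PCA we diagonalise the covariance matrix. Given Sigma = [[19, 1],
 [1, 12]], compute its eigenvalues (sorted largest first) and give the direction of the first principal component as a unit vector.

Step 1 — characteristic polynomial of 2×2 Sigma:
  det(Sigma - λI) = λ² - trace · λ + det = 0.
  trace = 19 + 12 = 31, det = 19·12 - (1)² = 227.
Step 2 — discriminant:
  Δ = trace² - 4·det = 961 - 908 = 53.
Step 3 — eigenvalues:
  λ = (trace ± √Δ)/2 = (31 ± 7.2801)/2,
  λ_1 = 19.1401,  λ_2 = 11.8599.

Step 4 — unit eigenvector for λ_1: solve (Sigma - λ_1 I)v = 0. First row:
  (19 - 19.1401)·v_x + (1)·v_y = 0, i.e. (-0.1401)·v_x + (1)·v_y = 0,
  so v ∝ (b, λ_1 - a) = (1, 0.1401) = u.
  ||u|| = √((1)² + (0.1401)²) = √(1.0196) ≈ 1.0098,
  v_1 = u/||u|| ≈ (0.9903, 0.1387) (||v_1|| = 1).

λ_1 = 19.1401,  λ_2 = 11.8599;  v_1 ≈ (0.9903, 0.1387)


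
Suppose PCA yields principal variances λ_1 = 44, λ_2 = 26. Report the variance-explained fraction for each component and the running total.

Step 1 — total variance = trace(Sigma) = Σ λ_i = 44 + 26 = 70.

Step 2 — fraction explained by component i = λ_i / Σ λ:
  PC1: 44/70 = 0.6286
  PC2: 26/70 = 0.3714

Step 3 — cumulative fraction after k components = (λ_1 + ... + λ_k) / Σ λ:
  k = 1: 44/70 = 0.6286
  k = 2: (44 + 26)/70 = 70/70 = 1

Summary (fraction, with percent):

explained: PC1 0.6286 (62.86%), PC2 0.3714 (37.14%);  cumulative: 0.6286, 1


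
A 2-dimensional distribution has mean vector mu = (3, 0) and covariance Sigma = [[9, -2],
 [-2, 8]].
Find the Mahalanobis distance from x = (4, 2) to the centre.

Step 1 — centre the observation: (x - mu) = (1, 2).

Step 2 — invert Sigma. det(Sigma) = 9·8 - (-2)² = 68.
  Sigma^{-1} = (1/det) · [[d, -b], [-b, a]] = [[0.1176, 0.0294],
 [0.0294, 0.1324]].

Step 3 — form the quadratic (x - mu)^T · Sigma^{-1} · (x - mu):
  Sigma^{-1} · (x - mu) = (0.1765, 0.2941).
  (x - mu)^T · [Sigma^{-1} · (x - mu)] = (1)·(0.1765) + (2)·(0.2941) = 0.7647.

Step 4 — take square root: d = √(0.7647) ≈ 0.8745.

d(x, mu) = √(0.7647) ≈ 0.8745


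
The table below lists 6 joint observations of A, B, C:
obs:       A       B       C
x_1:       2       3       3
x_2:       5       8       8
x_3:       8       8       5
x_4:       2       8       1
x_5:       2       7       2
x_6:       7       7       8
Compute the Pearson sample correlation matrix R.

Step 1 — column means:
  mean(A) = (2 + 5 + 8 + 2 + 2 + 7) / 6 = 26/6 = 4.3333
  mean(B) = (3 + 8 + 8 + 8 + 7 + 7) / 6 = 41/6 = 6.8333
  mean(C) = (3 + 8 + 5 + 1 + 2 + 8) / 6 = 27/6 = 4.5

Step 2 — sample variances and covariances s[i,j] = (1/(n-1)) · Σ_k (x_{k,i} - mean_i) · (x_{k,j} - mean_j), with n-1 = 5:
  s[A,A] = ((-2.3333)·(-2.3333) + (0.6667)·(0.6667) + (3.6667)·(3.6667) + (-2.3333)·(-2.3333) + (-2.3333)·(-2.3333) + (2.6667)·(2.6667)) / 5 = 37.3333/5 = 7.4667
  s[A,B] = ((-2.3333)·(-3.8333) + (0.6667)·(1.1667) + (3.6667)·(1.1667) + (-2.3333)·(1.1667) + (-2.3333)·(0.1667) + (2.6667)·(0.1667)) / 5 = 11.3333/5 = 2.2667
  s[A,C] = ((-2.3333)·(-1.5) + (0.6667)·(3.5) + (3.6667)·(0.5) + (-2.3333)·(-3.5) + (-2.3333)·(-2.5) + (2.6667)·(3.5)) / 5 = 31/5 = 6.2
  s[B,B] = ((-3.8333)·(-3.8333) + (1.1667)·(1.1667) + (1.1667)·(1.1667) + (1.1667)·(1.1667) + (0.1667)·(0.1667) + (0.1667)·(0.1667)) / 5 = 18.8333/5 = 3.7667
  s[B,C] = ((-3.8333)·(-1.5) + (1.1667)·(3.5) + (1.1667)·(0.5) + (1.1667)·(-3.5) + (0.1667)·(-2.5) + (0.1667)·(3.5)) / 5 = 6.5/5 = 1.3
  s[C,C] = ((-1.5)·(-1.5) + (3.5)·(3.5) + (0.5)·(0.5) + (-3.5)·(-3.5) + (-2.5)·(-2.5) + (3.5)·(3.5)) / 5 = 45.5/5 = 9.1
  Sample standard deviations s_i = √(s[i,i]):
  s(A) = √(7.4667) = 2.7325
  s(B) = √(3.7667) = 1.9408
  s(C) = √(9.1) = 3.0166

Step 3 — r_{ij} = s_{ij} / (s_i · s_j):
  r[A,A] = 1 (diagonal).
  r[A,B] = 2.2667 / (2.7325 · 1.9408) = 2.2667 / 5.3032 = 0.4274
  r[A,C] = 6.2 / (2.7325 · 3.0166) = 6.2 / 8.243 = 0.7522
  r[B,B] = 1 (diagonal).
  r[B,C] = 1.3 / (1.9408 · 3.0166) = 1.3 / 5.8546 = 0.222
  r[C,C] = 1 (diagonal).

R is symmetric with unit diagonal. Assembling:

R = [[1, 0.4274, 0.7522],
 [0.4274, 1, 0.222],
 [0.7522, 0.222, 1]]


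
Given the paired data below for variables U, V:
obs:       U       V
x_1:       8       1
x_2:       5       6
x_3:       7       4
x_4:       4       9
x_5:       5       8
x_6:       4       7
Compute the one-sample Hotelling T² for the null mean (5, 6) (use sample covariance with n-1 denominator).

Step 1 — sample mean vector:
  mean(U) = (8 + 5 + 7 + 4 + 5 + 4) / 6 = 33/6 = 5.5
  mean(V) = (1 + 6 + 4 + 9 + 8 + 7) / 6 = 35/6 = 5.8333
  x̄ = (5.5, 5.8333),  deviation x̄ - mu_0 = (5.5, 5.8333) - (5, 6) = (0.5, -0.1667).

Step 2 — sample covariance matrix, S[i,j] = (1/(n-1)) · Σ_k (x_{k,i} - mean_i) · (x_{k,j} - mean_j), divisor n-1 = 5:
  S[U,U] = ((2.5)·(2.5) + (-0.5)·(-0.5) + (1.5)·(1.5) + (-1.5)·(-1.5) + (-0.5)·(-0.5) + (-1.5)·(-1.5)) / 5 = 13.5/5 = 2.7
  S[U,V] = ((2.5)·(-4.8333) + (-0.5)·(0.1667) + (1.5)·(-1.8333) + (-1.5)·(3.1667) + (-0.5)·(2.1667) + (-1.5)·(1.1667)) / 5 = -22.5/5 = -4.5
  S[V,V] = ((-4.8333)·(-4.8333) + (0.1667)·(0.1667) + (-1.8333)·(-1.8333) + (3.1667)·(3.1667) + (2.1667)·(2.1667) + (1.1667)·(1.1667)) / 5 = 42.8333/5 = 8.5667
  S = [[2.7, -4.5],
 [-4.5, 8.5667]].

Step 3 — invert S. det(S) = 2.7·8.5667 - (-4.5)² = 2.88.
  S^{-1} = (1/det) · [[d, -b], [-b, a]] = [[2.9745, 1.5625],
 [1.5625, 0.9375]].

Step 4 — quadratic form (x̄ - mu_0)^T · S^{-1} · (x̄ - mu_0):
  S^{-1} · (x̄ - mu_0) = (1.2269, 0.625),
  (x̄ - mu_0)^T · [...] = (0.5)·(1.2269) + (-0.1667)·(0.625) = 0.5093.

Step 5 — scale by n: T² = 6 · 0.5093 = 3.0556.

T² ≈ 3.0556


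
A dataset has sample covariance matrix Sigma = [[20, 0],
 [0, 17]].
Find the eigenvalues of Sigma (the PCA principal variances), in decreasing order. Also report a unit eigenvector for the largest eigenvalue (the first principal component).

Step 1 — characteristic polynomial of 2×2 Sigma:
  det(Sigma - λI) = λ² - trace · λ + det = 0.
  trace = 20 + 17 = 37, det = 20·17 - (0)² = 340.
Step 2 — discriminant:
  Δ = trace² - 4·det = 1369 - 1360 = 9.
Step 3 — eigenvalues:
  λ = (trace ± √Δ)/2 = (37 ± 3)/2,
  λ_1 = 20,  λ_2 = 17.

Step 4 — unit eigenvector for λ_1: Sigma is diagonal, so its eigenvectors are the coordinate axes. λ_1 = 20 is the diagonal entry on the first coordinate axis, hence
  v_1 = (1, 0) (||v_1|| = 1).

λ_1 = 20,  λ_2 = 17;  v_1 ≈ (1, 0)


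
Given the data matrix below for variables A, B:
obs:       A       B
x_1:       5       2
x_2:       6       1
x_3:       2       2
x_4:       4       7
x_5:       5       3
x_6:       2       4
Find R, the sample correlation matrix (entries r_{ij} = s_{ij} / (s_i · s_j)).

Step 1 — column means:
  mean(A) = (5 + 6 + 2 + 4 + 5 + 2) / 6 = 24/6 = 4
  mean(B) = (2 + 1 + 2 + 7 + 3 + 4) / 6 = 19/6 = 3.1667

Step 2 — sample variances and covariances s[i,j] = (1/(n-1)) · Σ_k (x_{k,i} - mean_i) · (x_{k,j} - mean_j), with n-1 = 5:
  s[A,A] = ((1)·(1) + (2)·(2) + (-2)·(-2) + (0)·(0) + (1)·(1) + (-2)·(-2)) / 5 = 14/5 = 2.8
  s[A,B] = ((1)·(-1.1667) + (2)·(-2.1667) + (-2)·(-1.1667) + (0)·(3.8333) + (1)·(-0.1667) + (-2)·(0.8333)) / 5 = -5/5 = -1
  s[B,B] = ((-1.1667)·(-1.1667) + (-2.1667)·(-2.1667) + (-1.1667)·(-1.1667) + (3.8333)·(3.8333) + (-0.1667)·(-0.1667) + (0.8333)·(0.8333)) / 5 = 22.8333/5 = 4.5667
  Sample standard deviations s_i = √(s[i,i]):
  s(A) = √(2.8) = 1.6733
  s(B) = √(4.5667) = 2.137

Step 3 — r_{ij} = s_{ij} / (s_i · s_j):
  r[A,A] = 1 (diagonal).
  r[A,B] = -1 / (1.6733 · 2.137) = -1 / 3.5758 = -0.2797
  r[B,B] = 1 (diagonal).

R is symmetric with unit diagonal. Assembling:

R = [[1, -0.2797],
 [-0.2797, 1]]


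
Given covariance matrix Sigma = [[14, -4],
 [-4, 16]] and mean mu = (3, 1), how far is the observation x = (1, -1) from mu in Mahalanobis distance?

Step 1 — centre the observation: (x - mu) = (-2, -2).

Step 2 — invert Sigma. det(Sigma) = 14·16 - (-4)² = 208.
  Sigma^{-1} = (1/det) · [[d, -b], [-b, a]] = [[0.0769, 0.0192],
 [0.0192, 0.0673]].

Step 3 — form the quadratic (x - mu)^T · Sigma^{-1} · (x - mu):
  Sigma^{-1} · (x - mu) = (-0.1923, -0.1731).
  (x - mu)^T · [Sigma^{-1} · (x - mu)] = (-2)·(-0.1923) + (-2)·(-0.1731) = 0.7308.

Step 4 — take square root: d = √(0.7308) ≈ 0.8549.

d(x, mu) = √(0.7308) ≈ 0.8549


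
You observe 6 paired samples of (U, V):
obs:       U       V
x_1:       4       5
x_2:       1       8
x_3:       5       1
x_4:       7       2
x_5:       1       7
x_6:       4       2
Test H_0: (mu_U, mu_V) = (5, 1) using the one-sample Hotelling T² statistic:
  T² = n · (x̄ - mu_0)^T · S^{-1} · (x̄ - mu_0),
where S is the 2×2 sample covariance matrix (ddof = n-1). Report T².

Step 1 — sample mean vector:
  mean(U) = (4 + 1 + 5 + 7 + 1 + 4) / 6 = 22/6 = 3.6667
  mean(V) = (5 + 8 + 1 + 2 + 7 + 2) / 6 = 25/6 = 4.1667
  x̄ = (3.6667, 4.1667),  deviation x̄ - mu_0 = (3.6667, 4.1667) - (5, 1) = (-1.3333, 3.1667).

Step 2 — sample covariance matrix, S[i,j] = (1/(n-1)) · Σ_k (x_{k,i} - mean_i) · (x_{k,j} - mean_j), divisor n-1 = 5:
  S[U,U] = ((0.3333)·(0.3333) + (-2.6667)·(-2.6667) + (1.3333)·(1.3333) + (3.3333)·(3.3333) + (-2.6667)·(-2.6667) + (0.3333)·(0.3333)) / 5 = 27.3333/5 = 5.4667
  S[U,V] = ((0.3333)·(0.8333) + (-2.6667)·(3.8333) + (1.3333)·(-3.1667) + (3.3333)·(-2.1667) + (-2.6667)·(2.8333) + (0.3333)·(-2.1667)) / 5 = -29.6667/5 = -5.9333
  S[V,V] = ((0.8333)·(0.8333) + (3.8333)·(3.8333) + (-3.1667)·(-3.1667) + (-2.1667)·(-2.1667) + (2.8333)·(2.8333) + (-2.1667)·(-2.1667)) / 5 = 42.8333/5 = 8.5667
  S = [[5.4667, -5.9333],
 [-5.9333, 8.5667]].

Step 3 — invert S. det(S) = 5.4667·8.5667 - (-5.9333)² = 11.6267.
  S^{-1} = (1/det) · [[d, -b], [-b, a]] = [[0.7368, 0.5103],
 [0.5103, 0.4702]].

Step 4 — quadratic form (x̄ - mu_0)^T · S^{-1} · (x̄ - mu_0):
  S^{-1} · (x̄ - mu_0) = (0.6336, 0.8085),
  (x̄ - mu_0)^T · [...] = (-1.3333)·(0.6336) + (3.1667)·(0.8085) = 1.7154.

Step 5 — scale by n: T² = 6 · 1.7154 = 10.2924.

T² ≈ 10.2924


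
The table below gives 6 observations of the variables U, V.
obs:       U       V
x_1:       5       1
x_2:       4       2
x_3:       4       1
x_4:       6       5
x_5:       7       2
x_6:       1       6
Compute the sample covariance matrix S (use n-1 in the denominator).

Step 1 — column means:
  mean(U) = (5 + 4 + 4 + 6 + 7 + 1) / 6 = 27/6 = 4.5
  mean(V) = (1 + 2 + 1 + 5 + 2 + 6) / 6 = 17/6 = 2.8333

Step 2 — sample covariance S[i,j] = (1/(n-1)) · Σ_k (x_{k,i} - mean_i) · (x_{k,j} - mean_j), with n-1 = 5.
  S[U,U] = ((0.5)·(0.5) + (-0.5)·(-0.5) + (-0.5)·(-0.5) + (1.5)·(1.5) + (2.5)·(2.5) + (-3.5)·(-3.5)) / 5 = 21.5/5 = 4.3
  S[U,V] = ((0.5)·(-1.8333) + (-0.5)·(-0.8333) + (-0.5)·(-1.8333) + (1.5)·(2.1667) + (2.5)·(-0.8333) + (-3.5)·(3.1667)) / 5 = -9.5/5 = -1.9
  S[V,V] = ((-1.8333)·(-1.8333) + (-0.8333)·(-0.8333) + (-1.8333)·(-1.8333) + (2.1667)·(2.1667) + (-0.8333)·(-0.8333) + (3.1667)·(3.1667)) / 5 = 22.8333/5 = 4.5667

S is symmetric (S[j,i] = S[i,j]). Assembling:

S = [[4.3, -1.9],
 [-1.9, 4.5667]]


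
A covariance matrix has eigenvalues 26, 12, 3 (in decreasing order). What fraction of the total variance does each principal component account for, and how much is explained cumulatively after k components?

Step 1 — total variance = trace(Sigma) = Σ λ_i = 26 + 12 + 3 = 41.

Step 2 — fraction explained by component i = λ_i / Σ λ:
  PC1: 26/41 = 0.6341
  PC2: 12/41 = 0.2927
  PC3: 3/41 = 0.0732

Step 3 — cumulative fraction after k components = (λ_1 + ... + λ_k) / Σ λ:
  k = 1: 26/41 = 0.6341
  k = 2: (26 + 12)/41 = 38/41 = 0.9268
  k = 3: (26 + 12 + 3)/41 = 41/41 = 1

Summary (fraction, with percent):

explained: PC1 0.6341 (63.41%), PC2 0.2927 (29.27%), PC3 0.0732 (7.32%);  cumulative: 0.6341, 0.9268, 1


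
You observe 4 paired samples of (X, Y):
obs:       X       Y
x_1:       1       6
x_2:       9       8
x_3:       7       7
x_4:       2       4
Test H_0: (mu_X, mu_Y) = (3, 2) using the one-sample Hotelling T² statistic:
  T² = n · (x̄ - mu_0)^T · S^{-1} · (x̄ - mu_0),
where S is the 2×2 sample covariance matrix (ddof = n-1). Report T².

Step 1 — sample mean vector:
  mean(X) = (1 + 9 + 7 + 2) / 4 = 19/4 = 4.75
  mean(Y) = (6 + 8 + 7 + 4) / 4 = 25/4 = 6.25
  x̄ = (4.75, 6.25),  deviation x̄ - mu_0 = (4.75, 6.25) - (3, 2) = (1.75, 4.25).

Step 2 — sample covariance matrix, S[i,j] = (1/(n-1)) · Σ_k (x_{k,i} - mean_i) · (x_{k,j} - mean_j), divisor n-1 = 3:
  S[X,X] = ((-3.75)·(-3.75) + (4.25)·(4.25) + (2.25)·(2.25) + (-2.75)·(-2.75)) / 3 = 44.75/3 = 14.9167
  S[X,Y] = ((-3.75)·(-0.25) + (4.25)·(1.75) + (2.25)·(0.75) + (-2.75)·(-2.25)) / 3 = 16.25/3 = 5.4167
  S[Y,Y] = ((-0.25)·(-0.25) + (1.75)·(1.75) + (0.75)·(0.75) + (-2.25)·(-2.25)) / 3 = 8.75/3 = 2.9167
  S = [[14.9167, 5.4167],
 [5.4167, 2.9167]].

Step 3 — invert S. det(S) = 14.9167·2.9167 - (5.4167)² = 14.1667.
  S^{-1} = (1/det) · [[d, -b], [-b, a]] = [[0.2059, -0.3824],
 [-0.3824, 1.0529]].

Step 4 — quadratic form (x̄ - mu_0)^T · S^{-1} · (x̄ - mu_0):
  S^{-1} · (x̄ - mu_0) = (-1.2647, 3.8059),
  (x̄ - mu_0)^T · [...] = (1.75)·(-1.2647) + (4.25)·(3.8059) = 13.9618.

Step 5 — scale by n: T² = 4 · 13.9618 = 55.8471.

T² ≈ 55.8471


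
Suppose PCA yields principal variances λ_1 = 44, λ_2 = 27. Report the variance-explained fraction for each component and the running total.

Step 1 — total variance = trace(Sigma) = Σ λ_i = 44 + 27 = 71.

Step 2 — fraction explained by component i = λ_i / Σ λ:
  PC1: 44/71 = 0.6197
  PC2: 27/71 = 0.3803

Step 3 — cumulative fraction after k components = (λ_1 + ... + λ_k) / Σ λ:
  k = 1: 44/71 = 0.6197
  k = 2: (44 + 27)/71 = 71/71 = 1

Summary (fraction, with percent):

explained: PC1 0.6197 (61.97%), PC2 0.3803 (38.03%);  cumulative: 0.6197, 1


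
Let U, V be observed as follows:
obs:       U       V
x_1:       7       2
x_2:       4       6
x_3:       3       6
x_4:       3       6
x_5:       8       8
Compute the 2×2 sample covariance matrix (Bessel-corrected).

Step 1 — column means:
  mean(U) = (7 + 4 + 3 + 3 + 8) / 5 = 25/5 = 5
  mean(V) = (2 + 6 + 6 + 6 + 8) / 5 = 28/5 = 5.6

Step 2 — sample covariance S[i,j] = (1/(n-1)) · Σ_k (x_{k,i} - mean_i) · (x_{k,j} - mean_j), with n-1 = 4.
  S[U,U] = ((2)·(2) + (-1)·(-1) + (-2)·(-2) + (-2)·(-2) + (3)·(3)) / 4 = 22/4 = 5.5
  S[U,V] = ((2)·(-3.6) + (-1)·(0.4) + (-2)·(0.4) + (-2)·(0.4) + (3)·(2.4)) / 4 = -2/4 = -0.5
  S[V,V] = ((-3.6)·(-3.6) + (0.4)·(0.4) + (0.4)·(0.4) + (0.4)·(0.4) + (2.4)·(2.4)) / 4 = 19.2/4 = 4.8

S is symmetric (S[j,i] = S[i,j]). Assembling:

S = [[5.5, -0.5],
 [-0.5, 4.8]]


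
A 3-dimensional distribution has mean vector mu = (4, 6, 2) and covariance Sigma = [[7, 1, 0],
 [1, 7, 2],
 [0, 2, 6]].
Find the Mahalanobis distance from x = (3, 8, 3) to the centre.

Step 1 — centre the observation: (x - mu) = (-1, 2, 1).

Step 2 — invert Sigma (cofactor / det for 3×3, or solve directly):
  Sigma^{-1} = [[0.1462, -0.0231, 0.0077],
 [-0.0231, 0.1615, -0.0538],
 [0.0077, -0.0538, 0.1846]].

Step 3 — form the quadratic (x - mu)^T · Sigma^{-1} · (x - mu):
  Sigma^{-1} · (x - mu) = (-0.1846, 0.2923, 0.0692).
  (x - mu)^T · [Sigma^{-1} · (x - mu)] = (-1)·(-0.1846) + (2)·(0.2923) + (1)·(0.0692) = 0.8385.

Step 4 — take square root: d = √(0.8385) ≈ 0.9157.

d(x, mu) = √(0.8385) ≈ 0.9157


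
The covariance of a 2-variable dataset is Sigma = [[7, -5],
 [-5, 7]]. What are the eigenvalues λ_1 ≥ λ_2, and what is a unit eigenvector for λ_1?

Step 1 — characteristic polynomial of 2×2 Sigma:
  det(Sigma - λI) = λ² - trace · λ + det = 0.
  trace = 7 + 7 = 14, det = 7·7 - (-5)² = 24.
Step 2 — discriminant:
  Δ = trace² - 4·det = 196 - 96 = 100.
Step 3 — eigenvalues:
  λ = (trace ± √Δ)/2 = (14 ± 10)/2,
  λ_1 = 12,  λ_2 = 2.

Step 4 — unit eigenvector for λ_1: solve (Sigma - λ_1 I)v = 0. First row:
  (7 - 12)·v_x + (-5)·v_y = 0, i.e. (-5)·v_x + (-5)·v_y = 0,
  so v ∝ (b, λ_1 - a) = (-5, 5); multiply by -1 so the first entry is positive: u = (5, -5).
  ||u|| = √((5)² + (-5)²) = √(50) ≈ 7.0711,
  v_1 = u/||u|| ≈ (0.7071, -0.7071) (||v_1|| = 1).

λ_1 = 12,  λ_2 = 2;  v_1 ≈ (0.7071, -0.7071)


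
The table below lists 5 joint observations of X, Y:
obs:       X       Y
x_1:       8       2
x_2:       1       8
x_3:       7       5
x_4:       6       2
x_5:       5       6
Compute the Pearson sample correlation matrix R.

Step 1 — column means:
  mean(X) = (8 + 1 + 7 + 6 + 5) / 5 = 27/5 = 5.4
  mean(Y) = (2 + 8 + 5 + 2 + 6) / 5 = 23/5 = 4.6

Step 2 — sample variances and covariances s[i,j] = (1/(n-1)) · Σ_k (x_{k,i} - mean_i) · (x_{k,j} - mean_j), with n-1 = 4:
  s[X,X] = ((2.6)·(2.6) + (-4.4)·(-4.4) + (1.6)·(1.6) + (0.6)·(0.6) + (-0.4)·(-0.4)) / 4 = 29.2/4 = 7.3
  s[X,Y] = ((2.6)·(-2.6) + (-4.4)·(3.4) + (1.6)·(0.4) + (0.6)·(-2.6) + (-0.4)·(1.4)) / 4 = -23.2/4 = -5.8
  s[Y,Y] = ((-2.6)·(-2.6) + (3.4)·(3.4) + (0.4)·(0.4) + (-2.6)·(-2.6) + (1.4)·(1.4)) / 4 = 27.2/4 = 6.8
  Sample standard deviations s_i = √(s[i,i]):
  s(X) = √(7.3) = 2.7019
  s(Y) = √(6.8) = 2.6077

Step 3 — r_{ij} = s_{ij} / (s_i · s_j):
  r[X,X] = 1 (diagonal).
  r[X,Y] = -5.8 / (2.7019 · 2.6077) = -5.8 / 7.0456 = -0.8232
  r[Y,Y] = 1 (diagonal).

R is symmetric with unit diagonal. Assembling:

R = [[1, -0.8232],
 [-0.8232, 1]]


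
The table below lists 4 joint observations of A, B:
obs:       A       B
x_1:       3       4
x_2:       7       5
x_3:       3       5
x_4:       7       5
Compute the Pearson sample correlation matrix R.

Step 1 — column means:
  mean(A) = (3 + 7 + 3 + 7) / 4 = 20/4 = 5
  mean(B) = (4 + 5 + 5 + 5) / 4 = 19/4 = 4.75

Step 2 — sample variances and covariances s[i,j] = (1/(n-1)) · Σ_k (x_{k,i} - mean_i) · (x_{k,j} - mean_j), with n-1 = 3:
  s[A,A] = ((-2)·(-2) + (2)·(2) + (-2)·(-2) + (2)·(2)) / 3 = 16/3 = 5.3333
  s[A,B] = ((-2)·(-0.75) + (2)·(0.25) + (-2)·(0.25) + (2)·(0.25)) / 3 = 2/3 = 0.6667
  s[B,B] = ((-0.75)·(-0.75) + (0.25)·(0.25) + (0.25)·(0.25) + (0.25)·(0.25)) / 3 = 0.75/3 = 0.25
  Sample standard deviations s_i = √(s[i,i]):
  s(A) = √(5.3333) = 2.3094
  s(B) = √(0.25) = 0.5

Step 3 — r_{ij} = s_{ij} / (s_i · s_j):
  r[A,A] = 1 (diagonal).
  r[A,B] = 0.6667 / (2.3094 · 0.5) = 0.6667 / 1.1547 = 0.5774
  r[B,B] = 1 (diagonal).

R is symmetric with unit diagonal. Assembling:

R = [[1, 0.5774],
 [0.5774, 1]]


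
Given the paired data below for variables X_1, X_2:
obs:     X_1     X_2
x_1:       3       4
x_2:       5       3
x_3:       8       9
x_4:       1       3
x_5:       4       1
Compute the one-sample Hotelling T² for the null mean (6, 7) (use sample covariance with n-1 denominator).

Step 1 — sample mean vector:
  mean(X_1) = (3 + 5 + 8 + 1 + 4) / 5 = 21/5 = 4.2
  mean(X_2) = (4 + 3 + 9 + 3 + 1) / 5 = 20/5 = 4
  x̄ = (4.2, 4),  deviation x̄ - mu_0 = (4.2, 4) - (6, 7) = (-1.8, -3).

Step 2 — sample covariance matrix, S[i,j] = (1/(n-1)) · Σ_k (x_{k,i} - mean_i) · (x_{k,j} - mean_j), divisor n-1 = 4:
  S[X_1,X_1] = ((-1.2)·(-1.2) + (0.8)·(0.8) + (3.8)·(3.8) + (-3.2)·(-3.2) + (-0.2)·(-0.2)) / 4 = 26.8/4 = 6.7
  S[X_1,X_2] = ((-1.2)·(0) + (0.8)·(-1) + (3.8)·(5) + (-3.2)·(-1) + (-0.2)·(-3)) / 4 = 22/4 = 5.5
  S[X_2,X_2] = ((0)·(0) + (-1)·(-1) + (5)·(5) + (-1)·(-1) + (-3)·(-3)) / 4 = 36/4 = 9
  S = [[6.7, 5.5],
 [5.5, 9]].

Step 3 — invert S. det(S) = 6.7·9 - (5.5)² = 30.05.
  S^{-1} = (1/det) · [[d, -b], [-b, a]] = [[0.2995, -0.183],
 [-0.183, 0.223]].

Step 4 — quadratic form (x̄ - mu_0)^T · S^{-1} · (x̄ - mu_0):
  S^{-1} · (x̄ - mu_0) = (0.01, -0.3394),
  (x̄ - mu_0)^T · [...] = (-1.8)·(0.01) + (-3)·(-0.3394) = 1.0003.

Step 5 — scale by n: T² = 5 · 1.0003 = 5.0017.

T² ≈ 5.0017


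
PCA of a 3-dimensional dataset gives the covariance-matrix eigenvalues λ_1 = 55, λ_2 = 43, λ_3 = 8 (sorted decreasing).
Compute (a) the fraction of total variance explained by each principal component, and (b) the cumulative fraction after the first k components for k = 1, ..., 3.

Step 1 — total variance = trace(Sigma) = Σ λ_i = 55 + 43 + 8 = 106.

Step 2 — fraction explained by component i = λ_i / Σ λ:
  PC1: 55/106 = 0.5189
  PC2: 43/106 = 0.4057
  PC3: 8/106 = 0.0755

Step 3 — cumulative fraction after k components = (λ_1 + ... + λ_k) / Σ λ:
  k = 1: 55/106 = 0.5189
  k = 2: (55 + 43)/106 = 98/106 = 0.9245
  k = 3: (55 + 43 + 8)/106 = 106/106 = 1

Summary (fraction, with percent):

explained: PC1 0.5189 (51.89%), PC2 0.4057 (40.57%), PC3 0.0755 (7.55%);  cumulative: 0.5189, 0.9245, 1


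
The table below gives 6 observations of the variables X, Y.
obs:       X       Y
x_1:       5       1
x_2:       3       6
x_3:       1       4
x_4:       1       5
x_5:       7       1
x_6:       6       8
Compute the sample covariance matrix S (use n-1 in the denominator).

Step 1 — column means:
  mean(X) = (5 + 3 + 1 + 1 + 7 + 6) / 6 = 23/6 = 3.8333
  mean(Y) = (1 + 6 + 4 + 5 + 1 + 8) / 6 = 25/6 = 4.1667

Step 2 — sample covariance S[i,j] = (1/(n-1)) · Σ_k (x_{k,i} - mean_i) · (x_{k,j} - mean_j), with n-1 = 5.
  S[X,X] = ((1.1667)·(1.1667) + (-0.8333)·(-0.8333) + (-2.8333)·(-2.8333) + (-2.8333)·(-2.8333) + (3.1667)·(3.1667) + (2.1667)·(2.1667)) / 5 = 32.8333/5 = 6.5667
  S[X,Y] = ((1.1667)·(-3.1667) + (-0.8333)·(1.8333) + (-2.8333)·(-0.1667) + (-2.8333)·(0.8333) + (3.1667)·(-3.1667) + (2.1667)·(3.8333)) / 5 = -8.8333/5 = -1.7667
  S[Y,Y] = ((-3.1667)·(-3.1667) + (1.8333)·(1.8333) + (-0.1667)·(-0.1667) + (0.8333)·(0.8333) + (-3.1667)·(-3.1667) + (3.8333)·(3.8333)) / 5 = 38.8333/5 = 7.7667

S is symmetric (S[j,i] = S[i,j]). Assembling:

S = [[6.5667, -1.7667],
 [-1.7667, 7.7667]]


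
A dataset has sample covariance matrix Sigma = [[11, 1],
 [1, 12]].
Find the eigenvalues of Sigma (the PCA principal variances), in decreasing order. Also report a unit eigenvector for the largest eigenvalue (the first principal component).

Step 1 — characteristic polynomial of 2×2 Sigma:
  det(Sigma - λI) = λ² - trace · λ + det = 0.
  trace = 11 + 12 = 23, det = 11·12 - (1)² = 131.
Step 2 — discriminant:
  Δ = trace² - 4·det = 529 - 524 = 5.
Step 3 — eigenvalues:
  λ = (trace ± √Δ)/2 = (23 ± 2.2361)/2,
  λ_1 = 12.618,  λ_2 = 10.382.

Step 4 — unit eigenvector for λ_1: solve (Sigma - λ_1 I)v = 0. First row:
  (11 - 12.618)·v_x + (1)·v_y = 0, i.e. (-1.618)·v_x + (1)·v_y = 0,
  so v ∝ (b, λ_1 - a) = (1, 1.618) = u.
  ||u|| = √((1)² + (1.618)²) = √(3.618) ≈ 1.9021,
  v_1 = u/||u|| ≈ (0.5257, 0.8507) (||v_1|| = 1).

λ_1 = 12.618,  λ_2 = 10.382;  v_1 ≈ (0.5257, 0.8507)


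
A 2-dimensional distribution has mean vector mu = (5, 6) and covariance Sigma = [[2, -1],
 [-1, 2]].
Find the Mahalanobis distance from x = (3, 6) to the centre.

Step 1 — centre the observation: (x - mu) = (-2, 0).

Step 2 — invert Sigma. det(Sigma) = 2·2 - (-1)² = 3.
  Sigma^{-1} = (1/det) · [[d, -b], [-b, a]] = [[0.6667, 0.3333],
 [0.3333, 0.6667]].

Step 3 — form the quadratic (x - mu)^T · Sigma^{-1} · (x - mu):
  Sigma^{-1} · (x - mu) = (-1.3333, -0.6667).
  (x - mu)^T · [Sigma^{-1} · (x - mu)] = (-2)·(-1.3333) + (0)·(-0.6667) = 2.6667.

Step 4 — take square root: d = √(2.6667) ≈ 1.633.

d(x, mu) = √(2.6667) ≈ 1.633


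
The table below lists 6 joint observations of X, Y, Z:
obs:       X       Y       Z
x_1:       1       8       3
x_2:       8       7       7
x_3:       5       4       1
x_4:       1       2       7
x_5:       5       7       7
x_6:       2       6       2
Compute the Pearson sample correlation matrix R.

Step 1 — column means:
  mean(X) = (1 + 8 + 5 + 1 + 5 + 2) / 6 = 22/6 = 3.6667
  mean(Y) = (8 + 7 + 4 + 2 + 7 + 6) / 6 = 34/6 = 5.6667
  mean(Z) = (3 + 7 + 1 + 7 + 7 + 2) / 6 = 27/6 = 4.5

Step 2 — sample variances and covariances s[i,j] = (1/(n-1)) · Σ_k (x_{k,i} - mean_i) · (x_{k,j} - mean_j), with n-1 = 5:
  s[X,X] = ((-2.6667)·(-2.6667) + (4.3333)·(4.3333) + (1.3333)·(1.3333) + (-2.6667)·(-2.6667) + (1.3333)·(1.3333) + (-1.6667)·(-1.6667)) / 5 = 39.3333/5 = 7.8667
  s[X,Y] = ((-2.6667)·(2.3333) + (4.3333)·(1.3333) + (1.3333)·(-1.6667) + (-2.6667)·(-3.6667) + (1.3333)·(1.3333) + (-1.6667)·(0.3333)) / 5 = 8.3333/5 = 1.6667
  s[X,Z] = ((-2.6667)·(-1.5) + (4.3333)·(2.5) + (1.3333)·(-3.5) + (-2.6667)·(2.5) + (1.3333)·(2.5) + (-1.6667)·(-2.5)) / 5 = 11/5 = 2.2
  s[Y,Y] = ((2.3333)·(2.3333) + (1.3333)·(1.3333) + (-1.6667)·(-1.6667) + (-3.6667)·(-3.6667) + (1.3333)·(1.3333) + (0.3333)·(0.3333)) / 5 = 25.3333/5 = 5.0667
  s[Y,Z] = ((2.3333)·(-1.5) + (1.3333)·(2.5) + (-1.6667)·(-3.5) + (-3.6667)·(2.5) + (1.3333)·(2.5) + (0.3333)·(-2.5)) / 5 = -1/5 = -0.2
  s[Z,Z] = ((-1.5)·(-1.5) + (2.5)·(2.5) + (-3.5)·(-3.5) + (2.5)·(2.5) + (2.5)·(2.5) + (-2.5)·(-2.5)) / 5 = 39.5/5 = 7.9
  Sample standard deviations s_i = √(s[i,i]):
  s(X) = √(7.8667) = 2.8048
  s(Y) = √(5.0667) = 2.2509
  s(Z) = √(7.9) = 2.8107

Step 3 — r_{ij} = s_{ij} / (s_i · s_j):
  r[X,X] = 1 (diagonal).
  r[X,Y] = 1.6667 / (2.8048 · 2.2509) = 1.6667 / 6.3133 = 0.264
  r[X,Z] = 2.2 / (2.8048 · 2.8107) = 2.2 / 7.8833 = 0.2791
  r[Y,Y] = 1 (diagonal).
  r[Y,Z] = -0.2 / (2.2509 · 2.8107) = -0.2 / 6.3267 = -0.0316
  r[Z,Z] = 1 (diagonal).

R is symmetric with unit diagonal. Assembling:

R = [[1, 0.264, 0.2791],
 [0.264, 1, -0.0316],
 [0.2791, -0.0316, 1]]


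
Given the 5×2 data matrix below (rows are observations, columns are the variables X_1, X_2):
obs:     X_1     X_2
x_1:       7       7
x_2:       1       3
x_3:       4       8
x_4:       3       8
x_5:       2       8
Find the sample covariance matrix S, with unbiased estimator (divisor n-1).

Step 1 — column means:
  mean(X_1) = (7 + 1 + 4 + 3 + 2) / 5 = 17/5 = 3.4
  mean(X_2) = (7 + 3 + 8 + 8 + 8) / 5 = 34/5 = 6.8

Step 2 — sample covariance S[i,j] = (1/(n-1)) · Σ_k (x_{k,i} - mean_i) · (x_{k,j} - mean_j), with n-1 = 4.
  S[X_1,X_1] = ((3.6)·(3.6) + (-2.4)·(-2.4) + (0.6)·(0.6) + (-0.4)·(-0.4) + (-1.4)·(-1.4)) / 4 = 21.2/4 = 5.3
  S[X_1,X_2] = ((3.6)·(0.2) + (-2.4)·(-3.8) + (0.6)·(1.2) + (-0.4)·(1.2) + (-1.4)·(1.2)) / 4 = 8.4/4 = 2.1
  S[X_2,X_2] = ((0.2)·(0.2) + (-3.8)·(-3.8) + (1.2)·(1.2) + (1.2)·(1.2) + (1.2)·(1.2)) / 4 = 18.8/4 = 4.7

S is symmetric (S[j,i] = S[i,j]). Assembling:

S = [[5.3, 2.1],
 [2.1, 4.7]]


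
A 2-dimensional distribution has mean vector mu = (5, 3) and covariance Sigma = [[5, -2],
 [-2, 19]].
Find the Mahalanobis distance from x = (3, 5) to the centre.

Step 1 — centre the observation: (x - mu) = (-2, 2).

Step 2 — invert Sigma. det(Sigma) = 5·19 - (-2)² = 91.
  Sigma^{-1} = (1/det) · [[d, -b], [-b, a]] = [[0.2088, 0.022],
 [0.022, 0.0549]].

Step 3 — form the quadratic (x - mu)^T · Sigma^{-1} · (x - mu):
  Sigma^{-1} · (x - mu) = (-0.3736, 0.0659).
  (x - mu)^T · [Sigma^{-1} · (x - mu)] = (-2)·(-0.3736) + (2)·(0.0659) = 0.8791.

Step 4 — take square root: d = √(0.8791) ≈ 0.9376.

d(x, mu) = √(0.8791) ≈ 0.9376


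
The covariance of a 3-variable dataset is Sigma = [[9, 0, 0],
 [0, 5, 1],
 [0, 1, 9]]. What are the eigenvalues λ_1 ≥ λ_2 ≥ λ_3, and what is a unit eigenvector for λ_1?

Step 1 — characteristic polynomial p(λ) = det(λI - Sigma) = λ³ - tr·λ² + c_1·λ - det, where tr = trace, c_1 = sum of the principal 2×2 minors, det = det(Sigma):
  tr = 9 + 5 + 9 = 23,
  c_1 = (9·5 - (0)²) + (9·9 - (0)²) + (5·9 - (1)²) = 45 + 81 + 44 = 170,
  det = 9·(5·9 - (1)²) - (0)·((0)·9 - (1)·(0)) + (0)·((0)·(1) - 5·(0)) = 9·(44) - (0)·(0) + (0)·(0) = 396.
  So p(λ) = λ³ - 23λ² + 170λ - 396.
Step 2 — look for an integer root (rational root theorem: any rational root is an integer divisor of 396). Testing λ = 9:
  p(9) = 729 - 1863 + 1530 - 396 = 0  ✓
  Dividing out (λ - 9): p(λ) = (λ - 9)(λ² - 14λ + 44).
Step 3 — remaining eigenvalues from the quadratic λ² - 14λ + 44 = 0:
  Δ = 14² - 4·44 = 196 - 176 = 20,  λ = (14 ± √20)/2 = (14 ± 4.4721)/2 ≈ 9.2361 or 4.7639.
  Sorted: λ_1 = 9.2361,  λ_2 = 9,  λ_3 = 4.7639  (check: sum = 23 = tr ✓).

Step 4 — unit eigenvector for λ_1 ≈ 9.2361: v spans the null space of (Sigma - λ_1 I), whose rows are
  r_1 = (-0.2361, 0, 0),  r_2 = (0, -4.2361, 1),  r_3 = (0, 1, -0.2361).
  v is orthogonal to every row, so take v ∝ r_1 × r_2 = ((0)·(1) - (0)·(-4.2361), (0)·(0) - (-0.2361)·(1), (-0.2361)·(-4.2361) - (0)·(0)) ≈ (0, 0.2361, 1).
  Let u = (0, 0.2361, 1).
  ||u|| = √((0)² + (0.2361)² + (1)²) = √(1.0557) ≈ 1.0275,  v_1 = u/||u|| ≈ (0, 0.2298, 0.9732) (||v_1|| = 1).

λ_1 = 9.2361,  λ_2 = 9,  λ_3 = 4.7639;  v_1 ≈ (0, 0.2298, 0.9732)


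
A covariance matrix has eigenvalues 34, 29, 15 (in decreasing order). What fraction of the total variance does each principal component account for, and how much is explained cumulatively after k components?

Step 1 — total variance = trace(Sigma) = Σ λ_i = 34 + 29 + 15 = 78.

Step 2 — fraction explained by component i = λ_i / Σ λ:
  PC1: 34/78 = 0.4359
  PC2: 29/78 = 0.3718
  PC3: 15/78 = 0.1923

Step 3 — cumulative fraction after k components = (λ_1 + ... + λ_k) / Σ λ:
  k = 1: 34/78 = 0.4359
  k = 2: (34 + 29)/78 = 63/78 = 0.8077
  k = 3: (34 + 29 + 15)/78 = 78/78 = 1

Summary (fraction, with percent):

explained: PC1 0.4359 (43.59%), PC2 0.3718 (37.18%), PC3 0.1923 (19.23%);  cumulative: 0.4359, 0.8077, 1


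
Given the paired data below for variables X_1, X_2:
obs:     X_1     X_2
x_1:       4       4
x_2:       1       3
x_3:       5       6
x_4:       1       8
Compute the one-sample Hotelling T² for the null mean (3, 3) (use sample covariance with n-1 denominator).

Step 1 — sample mean vector:
  mean(X_1) = (4 + 1 + 5 + 1) / 4 = 11/4 = 2.75
  mean(X_2) = (4 + 3 + 6 + 8) / 4 = 21/4 = 5.25
  x̄ = (2.75, 5.25),  deviation x̄ - mu_0 = (2.75, 5.25) - (3, 3) = (-0.25, 2.25).

Step 2 — sample covariance matrix, S[i,j] = (1/(n-1)) · Σ_k (x_{k,i} - mean_i) · (x_{k,j} - mean_j), divisor n-1 = 3:
  S[X_1,X_1] = ((1.25)·(1.25) + (-1.75)·(-1.75) + (2.25)·(2.25) + (-1.75)·(-1.75)) / 3 = 12.75/3 = 4.25
  S[X_1,X_2] = ((1.25)·(-1.25) + (-1.75)·(-2.25) + (2.25)·(0.75) + (-1.75)·(2.75)) / 3 = -0.75/3 = -0.25
  S[X_2,X_2] = ((-1.25)·(-1.25) + (-2.25)·(-2.25) + (0.75)·(0.75) + (2.75)·(2.75)) / 3 = 14.75/3 = 4.9167
  S = [[4.25, -0.25],
 [-0.25, 4.9167]].

Step 3 — invert S. det(S) = 4.25·4.9167 - (-0.25)² = 20.8333.
  S^{-1} = (1/det) · [[d, -b], [-b, a]] = [[0.236, 0.012],
 [0.012, 0.204]].

Step 4 — quadratic form (x̄ - mu_0)^T · S^{-1} · (x̄ - mu_0):
  S^{-1} · (x̄ - mu_0) = (-0.032, 0.456),
  (x̄ - mu_0)^T · [...] = (-0.25)·(-0.032) + (2.25)·(0.456) = 1.034.

Step 5 — scale by n: T² = 4 · 1.034 = 4.136.

T² ≈ 4.136


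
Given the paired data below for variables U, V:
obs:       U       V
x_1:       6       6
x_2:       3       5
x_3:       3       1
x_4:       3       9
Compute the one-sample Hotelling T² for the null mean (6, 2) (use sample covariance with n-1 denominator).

Step 1 — sample mean vector:
  mean(U) = (6 + 3 + 3 + 3) / 4 = 15/4 = 3.75
  mean(V) = (6 + 5 + 1 + 9) / 4 = 21/4 = 5.25
  x̄ = (3.75, 5.25),  deviation x̄ - mu_0 = (3.75, 5.25) - (6, 2) = (-2.25, 3.25).

Step 2 — sample covariance matrix, S[i,j] = (1/(n-1)) · Σ_k (x_{k,i} - mean_i) · (x_{k,j} - mean_j), divisor n-1 = 3:
  S[U,U] = ((2.25)·(2.25) + (-0.75)·(-0.75) + (-0.75)·(-0.75) + (-0.75)·(-0.75)) / 3 = 6.75/3 = 2.25
  S[U,V] = ((2.25)·(0.75) + (-0.75)·(-0.25) + (-0.75)·(-4.25) + (-0.75)·(3.75)) / 3 = 2.25/3 = 0.75
  S[V,V] = ((0.75)·(0.75) + (-0.25)·(-0.25) + (-4.25)·(-4.25) + (3.75)·(3.75)) / 3 = 32.75/3 = 10.9167
  S = [[2.25, 0.75],
 [0.75, 10.9167]].

Step 3 — invert S. det(S) = 2.25·10.9167 - (0.75)² = 24.
  S^{-1} = (1/det) · [[d, -b], [-b, a]] = [[0.4549, -0.0312],
 [-0.0312, 0.0938]].

Step 4 — quadratic form (x̄ - mu_0)^T · S^{-1} · (x̄ - mu_0):
  S^{-1} · (x̄ - mu_0) = (-1.125, 0.375),
  (x̄ - mu_0)^T · [...] = (-2.25)·(-1.125) + (3.25)·(0.375) = 3.75.

Step 5 — scale by n: T² = 4 · 3.75 = 15.

T² ≈ 15


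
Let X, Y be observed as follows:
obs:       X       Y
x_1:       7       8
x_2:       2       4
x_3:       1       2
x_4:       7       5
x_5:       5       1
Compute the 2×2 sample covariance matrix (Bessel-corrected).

Step 1 — column means:
  mean(X) = (7 + 2 + 1 + 7 + 5) / 5 = 22/5 = 4.4
  mean(Y) = (8 + 4 + 2 + 5 + 1) / 5 = 20/5 = 4

Step 2 — sample covariance S[i,j] = (1/(n-1)) · Σ_k (x_{k,i} - mean_i) · (x_{k,j} - mean_j), with n-1 = 4.
  S[X,X] = ((2.6)·(2.6) + (-2.4)·(-2.4) + (-3.4)·(-3.4) + (2.6)·(2.6) + (0.6)·(0.6)) / 4 = 31.2/4 = 7.8
  S[X,Y] = ((2.6)·(4) + (-2.4)·(0) + (-3.4)·(-2) + (2.6)·(1) + (0.6)·(-3)) / 4 = 18/4 = 4.5
  S[Y,Y] = ((4)·(4) + (0)·(0) + (-2)·(-2) + (1)·(1) + (-3)·(-3)) / 4 = 30/4 = 7.5

S is symmetric (S[j,i] = S[i,j]). Assembling:

S = [[7.8, 4.5],
 [4.5, 7.5]]


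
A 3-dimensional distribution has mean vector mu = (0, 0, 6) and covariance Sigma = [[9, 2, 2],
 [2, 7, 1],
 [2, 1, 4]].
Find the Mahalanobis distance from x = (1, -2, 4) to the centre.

Step 1 — centre the observation: (x - mu) = (1, -2, -2).

Step 2 — invert Sigma (cofactor / det for 3×3, or solve directly):
  Sigma^{-1} = [[0.1304, -0.029, -0.058],
 [-0.029, 0.1546, -0.0242],
 [-0.058, -0.0242, 0.285]].

Step 3 — form the quadratic (x - mu)^T · Sigma^{-1} · (x - mu):
  Sigma^{-1} · (x - mu) = (0.3043, -0.2899, -0.5797).
  (x - mu)^T · [Sigma^{-1} · (x - mu)] = (1)·(0.3043) + (-2)·(-0.2899) + (-2)·(-0.5797) = 2.0435.

Step 4 — take square root: d = √(2.0435) ≈ 1.4295.

d(x, mu) = √(2.0435) ≈ 1.4295
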